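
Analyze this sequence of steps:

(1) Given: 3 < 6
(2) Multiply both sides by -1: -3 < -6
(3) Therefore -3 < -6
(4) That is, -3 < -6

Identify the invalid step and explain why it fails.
Step 2: Multiply both sides by -1: -3 < -6

Step 2 multiplies both sides by -1 but fails to reverse the inequality sign. When multiplying (or dividing) an inequality by a negative number, the direction must be reversed. Since 3 < 6, we should get -3 > -6, i.e., -3 > -6.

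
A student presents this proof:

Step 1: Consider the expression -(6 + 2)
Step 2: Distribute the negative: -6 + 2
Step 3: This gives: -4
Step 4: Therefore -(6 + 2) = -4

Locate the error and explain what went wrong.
Step 2: Distribute the negative: -6 + 2

Step 2 incorrectly distributes the negative sign. The correct distribution is -(6 + 2) = -6 - 2 = -8. The negative must be applied to both terms, not just the first. The error treats -(6 + 2) as -6 + 2, which equals -4 instead of -8.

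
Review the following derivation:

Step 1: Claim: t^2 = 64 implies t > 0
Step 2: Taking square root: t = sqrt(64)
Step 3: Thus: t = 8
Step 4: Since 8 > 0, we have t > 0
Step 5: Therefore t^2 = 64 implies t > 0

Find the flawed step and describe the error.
Step 2: Taking square root: t = sqrt(64)

Step 2 takes the square root and assumes the positive root only. The equation t^2 = 64 actually has two solutions: t = 8 and t = -8. The proof silently assumes t > 0 without justification, then uses this assumption to conclude t > 0, which is circular. The counterexample t = -8 shows the claim is false.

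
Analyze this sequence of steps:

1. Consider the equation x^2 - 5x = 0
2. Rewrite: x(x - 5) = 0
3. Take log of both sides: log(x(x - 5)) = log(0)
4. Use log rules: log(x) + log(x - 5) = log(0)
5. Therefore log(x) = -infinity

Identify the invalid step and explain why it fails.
Step 3: Take log of both sides: log(x(x - 5)) = log(0)

Step 3 takes the logarithm of both sides, resulting in log(0) on the right side. The logarithm is only defined for positive numbers; log(0) is undefined (approaches negative infinity). This operation is invalid.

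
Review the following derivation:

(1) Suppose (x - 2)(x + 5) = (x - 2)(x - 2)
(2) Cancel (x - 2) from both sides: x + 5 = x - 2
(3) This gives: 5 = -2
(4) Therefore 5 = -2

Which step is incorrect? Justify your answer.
Step 2: Cancel (x - 2) from both sides: x + 5 = x - 2

Step 2 cancels (x - 2) from both sides. This is only valid if (x - 2) ≠ 0, i.e., x ≠ 2. When x = 2, both sides equal zero regardless of the other factors. The correct approach requires considering x = 2 as a separate case.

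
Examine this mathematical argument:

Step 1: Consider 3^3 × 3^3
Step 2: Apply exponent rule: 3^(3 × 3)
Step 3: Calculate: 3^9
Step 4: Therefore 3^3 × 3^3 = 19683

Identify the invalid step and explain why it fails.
Step 2: Apply exponent rule: 3^(3 × 3)

Step 2 incorrectly states that a^b × a^c = a^(b×c). The correct rule is a^b × a^c = a^(b+c). The actual value is 3^3 × 3^3 = 3^6 = 729, not 3^9 = 19683.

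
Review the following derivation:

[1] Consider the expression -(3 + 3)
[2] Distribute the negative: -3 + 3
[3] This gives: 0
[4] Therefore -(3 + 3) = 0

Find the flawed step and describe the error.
Step 2: Distribute the negative: -3 + 3

Step 2 incorrectly distributes the negative sign. The correct distribution is -(3 + 3) = -3 - 3 = -6. The negative must be applied to both terms, not just the first. The error treats -(3 + 3) as -3 + 3, which equals 0 instead of -6.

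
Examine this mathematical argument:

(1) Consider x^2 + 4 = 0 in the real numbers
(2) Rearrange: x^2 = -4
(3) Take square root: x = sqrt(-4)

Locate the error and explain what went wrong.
Step 3: Take square root: x = sqrt(-4)

Step 3 takes the square root of -4, which is negative. In the real number system, the square root of a negative number is undefined. The equation x^2 + 4 = 0 has no real solutions. Square roots of negative numbers only exist in the complex numbers.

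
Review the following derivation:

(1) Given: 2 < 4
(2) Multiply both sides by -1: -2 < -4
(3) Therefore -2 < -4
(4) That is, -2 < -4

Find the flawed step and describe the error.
Step 2: Multiply both sides by -1: -2 < -4

Step 2 multiplies both sides by -1 but fails to reverse the inequality sign. When multiplying (or dividing) an inequality by a negative number, the direction must be reversed. Since 2 < 4, we should get -2 > -4, i.e., -2 > -4.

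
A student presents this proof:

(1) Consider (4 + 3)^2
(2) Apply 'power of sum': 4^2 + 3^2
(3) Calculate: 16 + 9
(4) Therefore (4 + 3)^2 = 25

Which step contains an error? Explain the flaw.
Step 2: Apply 'power of sum': 4^2 + 3^2

Step 2 incorrectly applies a non-existent rule '(a+b)^n = a^n + b^n'. This is false in general. The correct expansion uses the binomial theorem. The actual value is (4 + 3)^2 = 7^2 = 49, not 25.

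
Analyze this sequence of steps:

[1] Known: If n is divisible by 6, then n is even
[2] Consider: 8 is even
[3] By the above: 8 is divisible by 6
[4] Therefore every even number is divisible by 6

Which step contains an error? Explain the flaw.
Step 3: By the above: 8 is divisible by 6

Step 3 commits the fallacy of affirming the consequent. The known fact 'divisible by 6 → even' does NOT imply 'even → divisible by 6'. That would be the converse, which is false. For example, 8 is even but 8 ÷ 6 = 1.33, which is not an integer.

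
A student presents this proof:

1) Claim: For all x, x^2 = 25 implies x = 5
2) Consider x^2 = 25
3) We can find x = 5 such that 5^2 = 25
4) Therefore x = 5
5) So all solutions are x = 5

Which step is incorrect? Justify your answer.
Step 4: Therefore x = 5

Step 4 incorrectly concludes that x = 5 is the only solution. The proof shows that x = 5 is A solution (existence), but does not show it is the ONLY solution (uniqueness). In fact, x = -5 is also a solution since (-5)^2 = 25. Finding one solution doesn't prove there are no others.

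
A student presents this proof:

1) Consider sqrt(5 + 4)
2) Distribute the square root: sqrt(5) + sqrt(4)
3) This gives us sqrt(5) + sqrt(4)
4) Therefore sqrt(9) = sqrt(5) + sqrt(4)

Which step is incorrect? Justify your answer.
Step 2: Distribute the square root: sqrt(5) + sqrt(4)

Step 2 incorrectly 'distributes' the square root over addition. The square root function does not distribute: sqrt(a + b) ≠ sqrt(a) + sqrt(b). In fact, sqrt(5 + 4) = sqrt(9) ≈ 3.0000, while sqrt(5) + sqrt(4) ≈ 4.2361.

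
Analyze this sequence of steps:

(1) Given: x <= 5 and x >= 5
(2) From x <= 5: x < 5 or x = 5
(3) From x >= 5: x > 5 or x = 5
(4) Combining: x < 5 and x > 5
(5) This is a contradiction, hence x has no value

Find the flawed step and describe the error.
Step 4: Combining: x < 5 and x > 5

Step 4 incorrectly combines the conditions. From x <= 5 and x >= 5, the intersection is x = 5. The error treats the 'or' cases as 'and' requirements. The correct conclusion is that x = 5 is the unique solution, not that no solution exists.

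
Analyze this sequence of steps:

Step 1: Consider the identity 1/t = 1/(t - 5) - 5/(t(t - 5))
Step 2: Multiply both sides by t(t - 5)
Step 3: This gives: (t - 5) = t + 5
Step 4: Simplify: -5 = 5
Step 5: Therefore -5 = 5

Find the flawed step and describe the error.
Step 3: This gives: (t - 5) = t + 5

Step 3 makes a sign error when clearing denominators. Multiplying -5/(t(t - 5)) by t(t - 5) gives -5, not +5. The correct result is (t - 5) = t - 5, which is trivially true, not (t - 5) = t + 5. (Step 1 is a valid identity: 1/(t - 5) - 5/(t(t - 5)) = (t - 5)/(t(t - 5)) = 1/t.)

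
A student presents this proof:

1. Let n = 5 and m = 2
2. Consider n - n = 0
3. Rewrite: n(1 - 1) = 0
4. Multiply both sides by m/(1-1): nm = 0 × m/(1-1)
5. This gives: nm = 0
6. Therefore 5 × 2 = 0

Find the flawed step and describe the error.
Step 4: Multiply both sides by m/(1-1): nm = 0 × m/(1-1)

Step 4 multiplies both sides by m/(1-1). However, 1-1 = 0, so this is multiplication by m/0, which is undefined. We cannot multiply by an undefined expression.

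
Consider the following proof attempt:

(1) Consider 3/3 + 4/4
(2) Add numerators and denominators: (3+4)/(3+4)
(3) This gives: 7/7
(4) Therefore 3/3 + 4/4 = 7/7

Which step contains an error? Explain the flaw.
Step 2: Add numerators and denominators: (3+4)/(3+4)

Step 2 incorrectly adds fractions by separately adding numerators and denominators. This is wrong. The correct method requires a common denominator: 3/3 + 4/4 = (3×4 + 4×3)/(3×4) = 24/12 = 2. The method used gives 7/7, which is different.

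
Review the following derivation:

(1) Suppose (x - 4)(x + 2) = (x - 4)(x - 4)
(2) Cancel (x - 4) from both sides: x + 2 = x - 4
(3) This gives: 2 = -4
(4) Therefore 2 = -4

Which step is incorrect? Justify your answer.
Step 2: Cancel (x - 4) from both sides: x + 2 = x - 4

Step 2 cancels (x - 4) from both sides. This is only valid if (x - 4) ≠ 0, i.e., x ≠ 4. When x = 4, both sides equal zero regardless of the other factors. The correct approach requires considering x = 4 as a separate case.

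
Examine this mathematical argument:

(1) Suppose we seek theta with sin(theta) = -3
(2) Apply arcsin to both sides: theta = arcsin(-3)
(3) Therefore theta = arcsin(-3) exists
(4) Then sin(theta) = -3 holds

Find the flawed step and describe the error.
Step 2: Apply arcsin to both sides: theta = arcsin(-3)

Step 2 applies arcsin to -3. However, arcsin(x) is only defined for x in [-1, 1] because sin(theta) can only produce values in that range. Since |-3| > 1, arcsin(-3) is undefined. There is no angle whose sine equals -3.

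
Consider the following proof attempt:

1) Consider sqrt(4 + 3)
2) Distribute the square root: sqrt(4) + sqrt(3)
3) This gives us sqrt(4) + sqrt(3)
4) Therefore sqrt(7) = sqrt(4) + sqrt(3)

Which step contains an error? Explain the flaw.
Step 2: Distribute the square root: sqrt(4) + sqrt(3)

Step 2 incorrectly 'distributes' the square root over addition. The square root function does not distribute: sqrt(a + b) ≠ sqrt(a) + sqrt(b). In fact, sqrt(4 + 3) = sqrt(7) ≈ 2.6458, while sqrt(4) + sqrt(3) ≈ 3.7321.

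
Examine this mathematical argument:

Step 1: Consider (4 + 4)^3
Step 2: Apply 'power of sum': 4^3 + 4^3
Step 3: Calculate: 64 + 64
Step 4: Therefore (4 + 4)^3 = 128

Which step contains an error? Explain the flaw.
Step 2: Apply 'power of sum': 4^3 + 4^3

Step 2 incorrectly applies a non-existent rule '(a+b)^n = a^n + b^n'. This is false in general. The correct expansion uses the binomial theorem. The actual value is (4 + 4)^3 = 8^3 = 512, not 128.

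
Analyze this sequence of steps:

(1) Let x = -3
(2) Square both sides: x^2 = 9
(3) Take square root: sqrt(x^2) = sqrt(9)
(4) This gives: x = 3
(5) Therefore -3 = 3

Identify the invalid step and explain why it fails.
Step 4: This gives: x = 3

Step 4 incorrectly states that sqrt(x^2) = x. The correct identity is sqrt(x^2) = |x|. Since x = -3 < 0, we have sqrt(x^2) = |-3| = 3, not x = -3.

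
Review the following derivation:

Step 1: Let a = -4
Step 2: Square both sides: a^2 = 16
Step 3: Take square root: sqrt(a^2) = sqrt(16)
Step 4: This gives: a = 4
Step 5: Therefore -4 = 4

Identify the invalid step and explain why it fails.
Step 4: This gives: a = 4

Step 4 incorrectly states that sqrt(a^2) = a. The correct identity is sqrt(a^2) = |a|. Since a = -4 < 0, we have sqrt(a^2) = |-4| = 4, not a = -4.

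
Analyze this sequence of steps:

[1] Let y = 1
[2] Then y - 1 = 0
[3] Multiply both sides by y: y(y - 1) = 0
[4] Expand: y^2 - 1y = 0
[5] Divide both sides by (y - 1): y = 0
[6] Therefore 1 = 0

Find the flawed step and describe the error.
Step 5: Divide both sides by (y - 1): y = 0

Step 5 divides both sides by (y - 1). However, since y = 1, we have (y - 1) = 0. Division by zero is undefined, making this step invalid.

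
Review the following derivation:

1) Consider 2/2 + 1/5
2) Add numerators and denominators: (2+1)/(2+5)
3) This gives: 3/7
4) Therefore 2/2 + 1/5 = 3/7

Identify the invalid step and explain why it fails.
Step 2: Add numerators and denominators: (2+1)/(2+5)

Step 2 incorrectly adds fractions by separately adding numerators and denominators. This is wrong. The correct method requires a common denominator: 2/2 + 1/5 = (2×5 + 1×2)/(2×5) = 12/10 = 6/5. The method used gives 3/7, which is different.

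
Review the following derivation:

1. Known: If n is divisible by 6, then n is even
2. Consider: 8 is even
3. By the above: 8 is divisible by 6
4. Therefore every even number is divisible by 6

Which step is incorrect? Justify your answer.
Step 3: By the above: 8 is divisible by 6

Step 3 commits the fallacy of affirming the consequent. The known fact 'divisible by 6 → even' does NOT imply 'even → divisible by 6'. That would be the converse, which is false. For example, 8 is even but 8 ÷ 6 = 1.33, which is not an integer.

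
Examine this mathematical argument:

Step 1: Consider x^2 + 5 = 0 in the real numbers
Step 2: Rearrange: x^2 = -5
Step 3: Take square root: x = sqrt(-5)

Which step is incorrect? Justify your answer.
Step 3: Take square root: x = sqrt(-5)

Step 3 takes the square root of -5, which is negative. In the real number system, the square root of a negative number is undefined. The equation x^2 + 5 = 0 has no real solutions. Square roots of negative numbers only exist in the complex numbers.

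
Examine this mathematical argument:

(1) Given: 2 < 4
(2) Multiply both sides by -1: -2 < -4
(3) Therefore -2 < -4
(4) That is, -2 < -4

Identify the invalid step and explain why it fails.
Step 2: Multiply both sides by -1: -2 < -4

Step 2 multiplies both sides by -1 but fails to reverse the inequality sign. When multiplying (or dividing) an inequality by a negative number, the direction must be reversed. Since 2 < 4, we should get -2 > -4, i.e., -2 > -4.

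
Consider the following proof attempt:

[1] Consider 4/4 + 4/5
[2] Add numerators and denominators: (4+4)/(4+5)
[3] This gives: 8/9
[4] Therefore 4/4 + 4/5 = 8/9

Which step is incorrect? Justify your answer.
Step 2: Add numerators and denominators: (4+4)/(4+5)

Step 2 incorrectly adds fractions by separately adding numerators and denominators. This is wrong. The correct method requires a common denominator: 4/4 + 4/5 = (4×5 + 4×4)/(4×5) = 36/20 = 9/5. The method used gives 8/9, which is different.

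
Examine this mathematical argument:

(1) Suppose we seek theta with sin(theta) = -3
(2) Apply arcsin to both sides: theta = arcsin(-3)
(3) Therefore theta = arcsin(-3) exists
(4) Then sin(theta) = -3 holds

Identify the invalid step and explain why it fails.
Step 2: Apply arcsin to both sides: theta = arcsin(-3)

Step 2 applies arcsin to -3. However, arcsin(x) is only defined for x in [-1, 1] because sin(theta) can only produce values in that range. Since |-3| > 1, arcsin(-3) is undefined. There is no angle whose sine equals -3.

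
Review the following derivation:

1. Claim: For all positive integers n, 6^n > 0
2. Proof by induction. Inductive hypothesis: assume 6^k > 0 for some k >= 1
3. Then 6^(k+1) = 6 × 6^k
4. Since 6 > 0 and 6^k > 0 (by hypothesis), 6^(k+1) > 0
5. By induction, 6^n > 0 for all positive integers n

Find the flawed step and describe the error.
Step 5: By induction, 6^n > 0 for all positive integers n

Step 5 concludes the proof by induction, but no base case was ever established. A valid induction proof requires: (1) a base case proving 6^1 > 0, and (2) an inductive step showing IF 6^k > 0 THEN 6^(k+1) > 0. Steps 2-4 correctly establish the inductive step, but without the base case the conclusion in step 5 does not follow.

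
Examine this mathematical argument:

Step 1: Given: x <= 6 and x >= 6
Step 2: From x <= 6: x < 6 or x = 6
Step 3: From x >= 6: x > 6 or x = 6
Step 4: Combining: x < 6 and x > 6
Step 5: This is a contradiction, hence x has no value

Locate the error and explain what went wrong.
Step 4: Combining: x < 6 and x > 6

Step 4 incorrectly combines the conditions. From x <= 6 and x >= 6, the intersection is x = 6. The error treats the 'or' cases as 'and' requirements. The correct conclusion is that x = 6 is the unique solution, not that no solution exists.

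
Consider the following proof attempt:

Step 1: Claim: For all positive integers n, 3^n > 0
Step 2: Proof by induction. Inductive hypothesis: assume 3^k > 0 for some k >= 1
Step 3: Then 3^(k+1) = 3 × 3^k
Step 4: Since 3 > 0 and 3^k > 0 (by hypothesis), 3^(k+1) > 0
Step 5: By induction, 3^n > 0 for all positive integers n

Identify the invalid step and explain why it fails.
Step 5: By induction, 3^n > 0 for all positive integers n

Step 5 concludes the proof by induction, but no base case was ever established. A valid induction proof requires: (1) a base case proving 3^1 > 0, and (2) an inductive step showing IF 3^k > 0 THEN 3^(k+1) > 0. Steps 2-4 correctly establish the inductive step, but without the base case the conclusion in step 5 does not follow.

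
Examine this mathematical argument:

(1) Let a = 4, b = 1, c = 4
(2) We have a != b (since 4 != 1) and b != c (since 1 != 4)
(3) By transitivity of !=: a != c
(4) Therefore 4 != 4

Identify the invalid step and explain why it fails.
Step 3: By transitivity of !=: a != c

Step 3 incorrectly applies transitivity to the '!=' relation. Transitivity states: if a R b and b R c, then a R c. However, '!=' is not transitive. Counterexample: 4 != 1 and 1 != 4, but 4 = 4 (both equal 4). Transitivity holds for relations like <, <=, =, but not for !=.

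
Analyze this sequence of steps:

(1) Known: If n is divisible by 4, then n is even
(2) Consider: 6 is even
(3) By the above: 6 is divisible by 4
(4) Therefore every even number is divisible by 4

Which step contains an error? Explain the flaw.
Step 3: By the above: 6 is divisible by 4

Step 3 commits the fallacy of affirming the consequent. The known fact 'divisible by 4 → even' does NOT imply 'even → divisible by 4'. That would be the converse, which is false. For example, 6 is even but 6 ÷ 4 = 1.50, which is not an integer.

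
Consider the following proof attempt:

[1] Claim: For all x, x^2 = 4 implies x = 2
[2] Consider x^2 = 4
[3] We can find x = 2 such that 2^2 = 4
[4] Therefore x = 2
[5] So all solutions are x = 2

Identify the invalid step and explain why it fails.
Step 4: Therefore x = 2

Step 4 incorrectly concludes that x = 2 is the only solution. The proof shows that x = 2 is A solution (existence), but does not show it is the ONLY solution (uniqueness). In fact, x = -2 is also a solution since (-2)^2 = 4. Finding one solution doesn't prove there are no others.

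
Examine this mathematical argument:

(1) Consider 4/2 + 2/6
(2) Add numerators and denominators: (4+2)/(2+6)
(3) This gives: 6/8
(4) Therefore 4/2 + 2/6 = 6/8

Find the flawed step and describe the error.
Step 2: Add numerators and denominators: (4+2)/(2+6)

Step 2 incorrectly adds fractions by separately adding numerators and denominators. This is wrong. The correct method requires a common denominator: 4/2 + 2/6 = (4×6 + 2×2)/(2×6) = 28/12 = 7/3. The method used gives 6/8, which is different.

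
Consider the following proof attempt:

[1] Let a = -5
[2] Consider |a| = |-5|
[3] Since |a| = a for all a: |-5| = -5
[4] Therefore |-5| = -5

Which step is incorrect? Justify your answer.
Step 3: Since |a| = a for all a: |-5| = -5

Step 3 incorrectly states that |a| = a for all a. The correct definition is |a| = a when a >= 0, and |a| = -a when a < 0. Since -5 < 0, we have |-5| = -(-5) = 5, not -5.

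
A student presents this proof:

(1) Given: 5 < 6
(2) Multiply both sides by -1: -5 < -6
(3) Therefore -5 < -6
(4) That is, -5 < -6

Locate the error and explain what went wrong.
Step 2: Multiply both sides by -1: -5 < -6

Step 2 multiplies both sides by -1 but fails to reverse the inequality sign. When multiplying (or dividing) an inequality by a negative number, the direction must be reversed. Since 5 < 6, we should get -5 > -6, i.e., -5 > -6.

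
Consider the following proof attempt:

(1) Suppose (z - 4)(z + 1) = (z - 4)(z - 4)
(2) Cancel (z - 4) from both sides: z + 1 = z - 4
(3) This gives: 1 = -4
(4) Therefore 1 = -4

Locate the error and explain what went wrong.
Step 2: Cancel (z - 4) from both sides: z + 1 = z - 4

Step 2 cancels (z - 4) from both sides. This is only valid if (z - 4) ≠ 0, i.e., z ≠ 4. When z = 4, both sides equal zero regardless of the other factors. The correct approach requires considering z = 4 as a separate case.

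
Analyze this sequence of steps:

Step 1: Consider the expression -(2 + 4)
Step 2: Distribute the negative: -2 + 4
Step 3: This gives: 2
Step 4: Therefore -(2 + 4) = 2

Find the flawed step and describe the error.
Step 2: Distribute the negative: -2 + 4

Step 2 incorrectly distributes the negative sign. The correct distribution is -(2 + 4) = -2 - 4 = -6. The negative must be applied to both terms, not just the first. The error treats -(2 + 4) as -2 + 4, which equals 2 instead of -6.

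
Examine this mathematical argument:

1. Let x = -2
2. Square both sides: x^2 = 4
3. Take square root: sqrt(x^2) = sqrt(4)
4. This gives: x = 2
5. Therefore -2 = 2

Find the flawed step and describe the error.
Step 4: This gives: x = 2

Step 4 incorrectly states that sqrt(x^2) = x. The correct identity is sqrt(x^2) = |x|. Since x = -2 < 0, we have sqrt(x^2) = |-2| = 2, not x = -2.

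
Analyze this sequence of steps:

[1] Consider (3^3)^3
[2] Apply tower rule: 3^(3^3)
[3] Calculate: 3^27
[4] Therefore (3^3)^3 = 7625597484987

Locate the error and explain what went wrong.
Step 2: Apply tower rule: 3^(3^3)

Step 2 incorrectly states that (a^b)^c = a^(b^c). The correct rule is (a^b)^c = a^(b×c). The actual value is (3^3)^3 = 3^9 = 19683, not 3^27 = 7625597484987.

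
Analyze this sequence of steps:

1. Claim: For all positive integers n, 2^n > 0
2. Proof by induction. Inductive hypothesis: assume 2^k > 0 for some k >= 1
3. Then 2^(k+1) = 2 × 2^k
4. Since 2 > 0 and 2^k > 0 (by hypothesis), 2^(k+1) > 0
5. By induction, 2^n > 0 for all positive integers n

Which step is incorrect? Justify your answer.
Step 5: By induction, 2^n > 0 for all positive integers n

Step 5 concludes the proof by induction, but no base case was ever established. A valid induction proof requires: (1) a base case proving 2^1 > 0, and (2) an inductive step showing IF 2^k > 0 THEN 2^(k+1) > 0. Steps 2-4 correctly establish the inductive step, but without the base case the conclusion in step 5 does not follow.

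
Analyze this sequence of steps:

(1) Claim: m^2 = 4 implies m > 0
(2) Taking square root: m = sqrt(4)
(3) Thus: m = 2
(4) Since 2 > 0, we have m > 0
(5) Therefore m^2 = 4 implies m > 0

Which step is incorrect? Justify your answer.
Step 2: Taking square root: m = sqrt(4)

Step 2 takes the square root and assumes the positive root only. The equation m^2 = 4 actually has two solutions: m = 2 and m = -2. The proof silently assumes m > 0 without justification, then uses this assumption to conclude m > 0, which is circular. The counterexample m = -2 shows the claim is false.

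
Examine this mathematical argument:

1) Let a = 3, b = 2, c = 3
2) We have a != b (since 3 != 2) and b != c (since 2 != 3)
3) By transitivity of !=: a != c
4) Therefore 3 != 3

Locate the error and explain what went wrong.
Step 3: By transitivity of !=: a != c

Step 3 incorrectly applies transitivity to the '!=' relation. Transitivity states: if a R b and b R c, then a R c. However, '!=' is not transitive. Counterexample: 3 != 2 and 2 != 3, but 3 = 3 (both equal 3). Transitivity holds for relations like <, <=, =, but not for !=.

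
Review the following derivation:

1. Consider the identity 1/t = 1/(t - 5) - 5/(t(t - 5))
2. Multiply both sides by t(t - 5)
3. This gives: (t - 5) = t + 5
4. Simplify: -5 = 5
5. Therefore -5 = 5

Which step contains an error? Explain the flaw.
Step 3: This gives: (t - 5) = t + 5

Step 3 makes a sign error when clearing denominators. Multiplying -5/(t(t - 5)) by t(t - 5) gives -5, not +5. The correct result is (t - 5) = t - 5, which is trivially true, not (t - 5) = t + 5. (Step 1 is a valid identity: 1/(t - 5) - 5/(t(t - 5)) = (t - 5)/(t(t - 5)) = 1/t.)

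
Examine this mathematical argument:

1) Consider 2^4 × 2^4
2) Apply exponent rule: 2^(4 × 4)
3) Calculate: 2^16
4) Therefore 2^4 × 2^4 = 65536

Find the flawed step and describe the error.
Step 2: Apply exponent rule: 2^(4 × 4)

Step 2 incorrectly states that a^b × a^c = a^(b×c). The correct rule is a^b × a^c = a^(b+c). The actual value is 2^4 × 2^4 = 2^8 = 256, not 2^16 = 65536.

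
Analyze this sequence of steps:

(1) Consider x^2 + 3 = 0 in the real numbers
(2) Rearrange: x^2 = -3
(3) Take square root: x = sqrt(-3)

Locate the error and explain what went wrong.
Step 3: Take square root: x = sqrt(-3)

Step 3 takes the square root of -3, which is negative. In the real number system, the square root of a negative number is undefined. The equation x^2 + 3 = 0 has no real solutions. Square roots of negative numbers only exist in the complex numbers.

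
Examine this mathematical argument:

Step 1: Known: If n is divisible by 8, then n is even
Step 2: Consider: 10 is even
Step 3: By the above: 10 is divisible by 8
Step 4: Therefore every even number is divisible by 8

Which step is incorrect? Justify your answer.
Step 3: By the above: 10 is divisible by 8

Step 3 commits the fallacy of affirming the consequent. The known fact 'divisible by 8 → even' does NOT imply 'even → divisible by 8'. That would be the converse, which is false. For example, 10 is even but 10 ÷ 8 = 1.25, which is not an integer.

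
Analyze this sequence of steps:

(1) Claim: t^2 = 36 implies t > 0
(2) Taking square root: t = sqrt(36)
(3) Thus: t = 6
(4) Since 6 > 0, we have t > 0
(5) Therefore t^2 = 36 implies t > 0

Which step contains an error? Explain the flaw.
Step 2: Taking square root: t = sqrt(36)

Step 2 takes the square root and assumes the positive root only. The equation t^2 = 36 actually has two solutions: t = 6 and t = -6. The proof silently assumes t > 0 without justification, then uses this assumption to conclude t > 0, which is circular. The counterexample t = -6 shows the claim is false.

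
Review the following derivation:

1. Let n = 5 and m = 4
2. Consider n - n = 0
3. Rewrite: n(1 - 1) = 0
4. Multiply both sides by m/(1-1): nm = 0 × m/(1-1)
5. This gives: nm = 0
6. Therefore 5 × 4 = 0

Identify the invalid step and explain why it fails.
Step 4: Multiply both sides by m/(1-1): nm = 0 × m/(1-1)

Step 4 multiplies both sides by m/(1-1). However, 1-1 = 0, so this is multiplication by m/0, which is undefined. We cannot multiply by an undefined expression.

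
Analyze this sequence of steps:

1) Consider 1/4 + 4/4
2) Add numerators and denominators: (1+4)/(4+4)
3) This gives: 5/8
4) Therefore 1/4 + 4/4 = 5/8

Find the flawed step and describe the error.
Step 2: Add numerators and denominators: (1+4)/(4+4)

Step 2 incorrectly adds fractions by separately adding numerators and denominators. This is wrong. The correct method requires a common denominator: 1/4 + 4/4 = (1×4 + 4×4)/(4×4) = 20/16 = 5/4. The method used gives 5/8, which is different.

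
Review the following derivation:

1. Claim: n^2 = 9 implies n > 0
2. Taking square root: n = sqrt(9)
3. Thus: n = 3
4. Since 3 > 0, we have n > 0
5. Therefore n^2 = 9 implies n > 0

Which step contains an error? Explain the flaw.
Step 2: Taking square root: n = sqrt(9)

Step 2 takes the square root and assumes the positive root only. The equation n^2 = 9 actually has two solutions: n = 3 and n = -3. The proof silently assumes n > 0 without justification, then uses this assumption to conclude n > 0, which is circular. The counterexample n = -3 shows the claim is false.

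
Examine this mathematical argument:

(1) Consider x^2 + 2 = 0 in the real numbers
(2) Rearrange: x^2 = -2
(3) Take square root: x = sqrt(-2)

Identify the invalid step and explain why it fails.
Step 3: Take square root: x = sqrt(-2)

Step 3 takes the square root of -2, which is negative. In the real number system, the square root of a negative number is undefined. The equation x^2 + 2 = 0 has no real solutions. Square roots of negative numbers only exist in the complex numbers.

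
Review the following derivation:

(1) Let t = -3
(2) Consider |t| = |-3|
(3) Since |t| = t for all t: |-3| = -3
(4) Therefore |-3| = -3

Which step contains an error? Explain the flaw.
Step 3: Since |t| = t for all t: |-3| = -3

Step 3 incorrectly states that |t| = t for all t. The correct definition is |t| = t when t >= 0, and |t| = -t when t < 0. Since -3 < 0, we have |-3| = -(-3) = 3, not -3.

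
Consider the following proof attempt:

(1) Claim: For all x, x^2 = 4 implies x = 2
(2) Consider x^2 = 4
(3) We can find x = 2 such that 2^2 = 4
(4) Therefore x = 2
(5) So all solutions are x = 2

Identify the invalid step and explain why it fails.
Step 4: Therefore x = 2

Step 4 incorrectly concludes that x = 2 is the only solution. The proof shows that x = 2 is A solution (existence), but does not show it is the ONLY solution (uniqueness). In fact, x = -2 is also a solution since (-2)^2 = 4. Finding one solution doesn't prove there are no others.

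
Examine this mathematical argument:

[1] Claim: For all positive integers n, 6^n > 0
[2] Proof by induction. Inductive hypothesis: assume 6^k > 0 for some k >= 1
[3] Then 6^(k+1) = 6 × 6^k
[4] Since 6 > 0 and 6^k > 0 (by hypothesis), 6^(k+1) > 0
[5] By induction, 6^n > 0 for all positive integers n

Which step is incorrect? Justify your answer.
Step 5: By induction, 6^n > 0 for all positive integers n

Step 5 concludes the proof by induction, but no base case was ever established. A valid induction proof requires: (1) a base case proving 6^1 > 0, and (2) an inductive step showing IF 6^k > 0 THEN 6^(k+1) > 0. Steps 2-4 correctly establish the inductive step, but without the base case the conclusion in step 5 does not follow.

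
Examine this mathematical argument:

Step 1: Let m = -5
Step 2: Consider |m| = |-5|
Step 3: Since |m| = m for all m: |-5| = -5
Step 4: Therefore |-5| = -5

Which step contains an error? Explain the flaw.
Step 3: Since |m| = m for all m: |-5| = -5

Step 3 incorrectly states that |m| = m for all m. The correct definition is |m| = m when m >= 0, and |m| = -m when m < 0. Since -5 < 0, we have |-5| = -(-5) = 5, not -5.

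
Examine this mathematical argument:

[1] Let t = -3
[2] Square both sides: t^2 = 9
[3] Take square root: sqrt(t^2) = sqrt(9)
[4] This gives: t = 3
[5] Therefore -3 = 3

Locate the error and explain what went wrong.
Step 4: This gives: t = 3

Step 4 incorrectly states that sqrt(t^2) = t. The correct identity is sqrt(t^2) = |t|. Since t = -3 < 0, we have sqrt(t^2) = |-3| = 3, not t = -3.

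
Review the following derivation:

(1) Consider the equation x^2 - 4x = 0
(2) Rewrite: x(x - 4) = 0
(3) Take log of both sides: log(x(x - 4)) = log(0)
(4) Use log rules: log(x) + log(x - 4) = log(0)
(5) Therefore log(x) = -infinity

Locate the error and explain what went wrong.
Step 3: Take log of both sides: log(x(x - 4)) = log(0)

Step 3 takes the logarithm of both sides, resulting in log(0) on the right side. The logarithm is only defined for positive numbers; log(0) is undefined (approaches negative infinity). This operation is invalid.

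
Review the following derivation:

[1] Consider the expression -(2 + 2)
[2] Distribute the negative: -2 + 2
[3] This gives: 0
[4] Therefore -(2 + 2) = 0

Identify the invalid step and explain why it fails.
Step 2: Distribute the negative: -2 + 2

Step 2 incorrectly distributes the negative sign. The correct distribution is -(2 + 2) = -2 - 2 = -4. The negative must be applied to both terms, not just the first. The error treats -(2 + 2) as -2 + 2, which equals 0 instead of -4.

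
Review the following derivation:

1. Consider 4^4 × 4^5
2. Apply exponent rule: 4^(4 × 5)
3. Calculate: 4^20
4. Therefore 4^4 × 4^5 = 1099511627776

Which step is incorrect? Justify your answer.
Step 2: Apply exponent rule: 4^(4 × 5)

Step 2 incorrectly states that a^b × a^c = a^(b×c). The correct rule is a^b × a^c = a^(b+c). The actual value is 4^4 × 4^5 = 4^9 = 262144, not 4^20 = 1099511627776.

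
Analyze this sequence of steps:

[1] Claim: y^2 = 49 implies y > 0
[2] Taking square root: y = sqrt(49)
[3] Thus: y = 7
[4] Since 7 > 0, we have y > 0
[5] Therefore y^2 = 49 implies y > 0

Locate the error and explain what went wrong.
Step 2: Taking square root: y = sqrt(49)

Step 2 takes the square root and assumes the positive root only. The equation y^2 = 49 actually has two solutions: y = 7 and y = -7. The proof silently assumes y > 0 without justification, then uses this assumption to conclude y > 0, which is circular. The counterexample y = -7 shows the claim is false.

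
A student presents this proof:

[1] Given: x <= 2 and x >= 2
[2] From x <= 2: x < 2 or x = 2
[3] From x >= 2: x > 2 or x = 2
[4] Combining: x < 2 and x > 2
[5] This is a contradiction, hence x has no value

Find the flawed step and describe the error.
Step 4: Combining: x < 2 and x > 2

Step 4 incorrectly combines the conditions. From x <= 2 and x >= 2, the intersection is x = 2. The error treats the 'or' cases as 'and' requirements. The correct conclusion is that x = 2 is the unique solution, not that no solution exists.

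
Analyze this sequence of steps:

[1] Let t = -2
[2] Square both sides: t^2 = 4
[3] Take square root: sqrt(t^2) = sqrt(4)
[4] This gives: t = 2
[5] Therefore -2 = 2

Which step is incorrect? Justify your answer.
Step 4: This gives: t = 2

Step 4 incorrectly states that sqrt(t^2) = t. The correct identity is sqrt(t^2) = |t|. Since t = -2 < 0, we have sqrt(t^2) = |-2| = 2, not t = -2.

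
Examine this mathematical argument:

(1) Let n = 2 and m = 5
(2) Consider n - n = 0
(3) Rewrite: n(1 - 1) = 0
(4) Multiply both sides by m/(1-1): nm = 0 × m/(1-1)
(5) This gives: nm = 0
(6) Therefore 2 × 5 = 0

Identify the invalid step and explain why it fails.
Step 4: Multiply both sides by m/(1-1): nm = 0 × m/(1-1)

Step 4 multiplies both sides by m/(1-1). However, 1-1 = 0, so this is multiplication by m/0, which is undefined. We cannot multiply by an undefined expression.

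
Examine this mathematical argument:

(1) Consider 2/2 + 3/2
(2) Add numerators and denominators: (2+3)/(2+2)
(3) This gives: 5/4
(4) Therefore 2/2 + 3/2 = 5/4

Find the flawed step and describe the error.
Step 2: Add numerators and denominators: (2+3)/(2+2)

Step 2 incorrectly adds fractions by separately adding numerators and denominators. This is wrong. The correct method requires a common denominator: 2/2 + 3/2 = (2×2 + 3×2)/(2×2) = 10/4 = 5/2. The method used gives 5/4, which is different.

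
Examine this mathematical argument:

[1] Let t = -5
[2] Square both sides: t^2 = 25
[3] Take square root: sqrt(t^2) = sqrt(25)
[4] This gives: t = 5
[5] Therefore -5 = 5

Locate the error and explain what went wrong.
Step 4: This gives: t = 5

Step 4 incorrectly states that sqrt(t^2) = t. The correct identity is sqrt(t^2) = |t|. Since t = -5 < 0, we have sqrt(t^2) = |-5| = 5, not t = -5.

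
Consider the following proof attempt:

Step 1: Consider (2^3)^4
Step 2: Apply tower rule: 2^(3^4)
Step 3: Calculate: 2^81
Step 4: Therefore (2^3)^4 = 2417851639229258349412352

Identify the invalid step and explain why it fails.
Step 2: Apply tower rule: 2^(3^4)

Step 2 incorrectly states that (a^b)^c = a^(b^c). The correct rule is (a^b)^c = a^(b×c). The actual value is (2^3)^4 = 2^12 = 4096, not 2^81 = 2417851639229258349412352.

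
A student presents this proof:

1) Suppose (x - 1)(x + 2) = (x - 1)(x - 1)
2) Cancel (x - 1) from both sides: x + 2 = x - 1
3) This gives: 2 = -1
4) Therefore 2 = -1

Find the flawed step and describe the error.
Step 2: Cancel (x - 1) from both sides: x + 2 = x - 1

Step 2 cancels (x - 1) from both sides. This is only valid if (x - 1) ≠ 0, i.e., x ≠ 1. When x = 1, both sides equal zero regardless of the other factors. The correct approach requires considering x = 1 as a separate case.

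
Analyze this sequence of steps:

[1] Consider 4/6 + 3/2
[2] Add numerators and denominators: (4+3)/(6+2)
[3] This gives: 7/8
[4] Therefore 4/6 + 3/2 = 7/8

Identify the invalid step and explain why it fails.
Step 2: Add numerators and denominators: (4+3)/(6+2)

Step 2 incorrectly adds fractions by separately adding numerators and denominators. This is wrong. The correct method requires a common denominator: 4/6 + 3/2 = (4×2 + 3×6)/(6×2) = 26/12 = 13/6. The method used gives 7/8, which is different.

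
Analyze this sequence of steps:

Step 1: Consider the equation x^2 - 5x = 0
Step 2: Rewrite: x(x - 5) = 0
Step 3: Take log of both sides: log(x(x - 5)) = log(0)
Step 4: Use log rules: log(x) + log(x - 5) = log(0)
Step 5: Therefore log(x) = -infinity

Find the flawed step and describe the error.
Step 3: Take log of both sides: log(x(x - 5)) = log(0)

Step 3 takes the logarithm of both sides, resulting in log(0) on the right side. The logarithm is only defined for positive numbers; log(0) is undefined (approaches negative infinity). This operation is invalid.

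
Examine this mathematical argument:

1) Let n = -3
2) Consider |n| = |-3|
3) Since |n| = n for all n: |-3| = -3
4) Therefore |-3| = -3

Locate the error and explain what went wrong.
Step 3: Since |n| = n for all n: |-3| = -3

Step 3 incorrectly states that |n| = n for all n. The correct definition is |n| = n when n >= 0, and |n| = -n when n < 0. Since -3 < 0, we have |-3| = -(-3) = 3, not -3.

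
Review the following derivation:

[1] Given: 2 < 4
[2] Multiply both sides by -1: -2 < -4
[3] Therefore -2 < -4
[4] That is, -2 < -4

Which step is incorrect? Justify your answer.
Step 2: Multiply both sides by -1: -2 < -4

Step 2 multiplies both sides by -1 but fails to reverse the inequality sign. When multiplying (or dividing) an inequality by a negative number, the direction must be reversed. Since 2 < 4, we should get -2 > -4, i.e., -2 > -4.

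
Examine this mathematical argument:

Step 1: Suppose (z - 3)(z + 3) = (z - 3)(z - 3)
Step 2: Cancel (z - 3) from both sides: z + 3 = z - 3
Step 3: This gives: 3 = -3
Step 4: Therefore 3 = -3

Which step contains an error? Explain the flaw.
Step 2: Cancel (z - 3) from both sides: z + 3 = z - 3

Step 2 cancels (z - 3) from both sides. This is only valid if (z - 3) ≠ 0, i.e., z ≠ 3. When z = 3, both sides equal zero regardless of the other factors. The correct approach requires considering z = 3 as a separate case.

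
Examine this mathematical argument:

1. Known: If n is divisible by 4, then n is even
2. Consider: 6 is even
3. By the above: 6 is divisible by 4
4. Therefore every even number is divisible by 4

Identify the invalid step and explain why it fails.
Step 3: By the above: 6 is divisible by 4

Step 3 commits the fallacy of affirming the consequent. The known fact 'divisible by 4 → even' does NOT imply 'even → divisible by 4'. That would be the converse, which is false. For example, 6 is even but 6 ÷ 4 = 1.50, which is not an integer.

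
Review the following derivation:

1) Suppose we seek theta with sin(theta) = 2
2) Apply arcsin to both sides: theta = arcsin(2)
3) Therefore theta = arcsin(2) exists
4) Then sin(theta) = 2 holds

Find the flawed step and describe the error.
Step 2: Apply arcsin to both sides: theta = arcsin(2)

Step 2 applies arcsin to 2. However, arcsin(x) is only defined for x in [-1, 1] because sin(theta) can only produce values in that range. Since |2| > 1, arcsin(2) is undefined. There is no angle whose sine equals 2.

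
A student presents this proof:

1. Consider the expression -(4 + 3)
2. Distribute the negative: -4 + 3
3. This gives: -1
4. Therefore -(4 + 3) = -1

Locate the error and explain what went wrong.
Step 2: Distribute the negative: -4 + 3

Step 2 incorrectly distributes the negative sign. The correct distribution is -(4 + 3) = -4 - 3 = -7. The negative must be applied to both terms, not just the first. The error treats -(4 + 3) as -4 + 3, which equals -1 instead of -7.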